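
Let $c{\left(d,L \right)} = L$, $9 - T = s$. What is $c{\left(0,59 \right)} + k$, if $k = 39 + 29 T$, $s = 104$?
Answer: $-2657$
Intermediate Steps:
$T = -95$ ($T = 9 - 104 = -95$)
$k = -2716$ ($k = 39 + 29 \left(-95\right) = 39 - 2755 = -2716$)
$c{\left(0,59 \right)} + k = 59 - 2716 = -2657$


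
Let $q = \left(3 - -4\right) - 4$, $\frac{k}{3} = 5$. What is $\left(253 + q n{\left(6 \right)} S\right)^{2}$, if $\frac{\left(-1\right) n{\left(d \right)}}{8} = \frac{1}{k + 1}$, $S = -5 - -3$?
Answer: $65536$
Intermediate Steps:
$k = 15$ ($k = 3 \cdot 5 = 15$)
$S = -2$ ($S = -5 + 3 = -2$)
$n{\left(d \right)} = - \frac{1}{2}$ ($n{\left(d \right)} = - \frac{8}{15 + 1} = - \frac{8}{16} = \left(-8\right) \frac{1}{16} = - \frac{1}{2}$)
$q = 3$ ($q = \left(3 + 4\right) - 4 = 7 - 4 = 3$)
$\left(253 + q n{\left(6 \right)} S\right)^{2} = \left(253 + 3 \left(- \frac{1}{2}\right) \left(-2\right)\right)^{2} = \left(253 - -3\right)^{2} = \left(253 + 3\right)^{2} = 256^{2} = 65536$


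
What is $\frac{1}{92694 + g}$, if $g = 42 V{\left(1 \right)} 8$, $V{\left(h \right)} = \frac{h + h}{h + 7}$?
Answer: $\frac{1}{92778} \approx 1.0778 \cdot 10^{-5}$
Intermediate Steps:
$V{\left(h \right)} = \frac{2 h}{7 + h}$
$g = 84$ ($g = 42 \cdot 2 \cdot 1 \frac{1}{7 + 1} \cdot 8 = 42 \cdot 2 \cdot 1 \cdot \frac{1}{8} \cdot 8 = 42 \cdot \frac{1}{4} \cdot 8 = \frac{21}{2} \cdot 8 = 84$)
$\frac{1}{92694 + g} = \frac{1}{92694 + 84} = \frac{1}{92778}$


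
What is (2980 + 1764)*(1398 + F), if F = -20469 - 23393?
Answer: -201449216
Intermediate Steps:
F = -43862
(2980 + 1764)*(1398 + F) = (2980 + 1764)*(1398 - 43862) = 4744*(-42464) = -201449216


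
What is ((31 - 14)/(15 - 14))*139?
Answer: 2363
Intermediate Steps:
((31 - 14)/(15 - 14))*139 = (17/1)*139 = (17*1)*139 = 17*139 = 2363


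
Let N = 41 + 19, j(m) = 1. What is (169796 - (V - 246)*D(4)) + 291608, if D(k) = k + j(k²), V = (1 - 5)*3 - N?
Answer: 462994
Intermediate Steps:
N = 60
V = -72 (V = (1 - 5)*3 - 1*60 = -4*3 - 60 = -12 - 60 = -72)
D(k) = 1 + k (D(k) = k + 1 = 1 + k)
(169796 - (V - 246)*D(4)) + 291608 = (169796 - (-72 - 246)*(1 + 4)) + 291608 = (169796 - (-318)*5) + 291608 = (169796 - 1*(-1590)) + 291608 = (169796 + 1590) + 291608 = 171386 + 291608 = 462994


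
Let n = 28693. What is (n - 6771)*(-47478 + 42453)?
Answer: -110158050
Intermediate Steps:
(n - 6771)*(-47478 + 42453) = (28693 - 6771)*(-47478 + 42453) = 21922*(-5025) = -110158050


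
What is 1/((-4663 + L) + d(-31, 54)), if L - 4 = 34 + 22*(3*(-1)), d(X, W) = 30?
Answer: -1/4661 ≈ -0.00021455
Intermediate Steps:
L = -28 (L = 4 + (34 + 22*(3*(-1))) = 4 + (34 + 22*(-3)) = 4 + (34 - 66) = 4 - 32 = -28)
1/((-4663 + L) + d(-31, 54)) = 1/((-4663 - 28) + 30) = 1/(-4691 + 30) = 1/(-4661) = -1/4661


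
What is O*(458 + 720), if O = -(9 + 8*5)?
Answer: -57722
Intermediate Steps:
O = -49 (O = -(9 + 40) = -1*49 = -49)
O*(458 + 720) = -49*(458 + 720) = -49*1178 = -57722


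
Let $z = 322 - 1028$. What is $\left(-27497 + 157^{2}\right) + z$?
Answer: $-3554$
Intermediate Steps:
$z = -706$
$\left(-27497 + 157^{2}\right) + z = \left(-27497 + 157^{2}\right) - 706 = \left(-27497 + 24649\right) - 706 = -2848 - 706 = -3554$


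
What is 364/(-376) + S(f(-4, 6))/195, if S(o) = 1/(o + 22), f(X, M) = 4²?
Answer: -168554/174135 ≈ -0.96795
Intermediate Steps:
f(X, M) = 16
S(o) = 1/(22 + o)
364/(-376) + S(f(-4, 6))/195 = 364/(-376) + 1/((22 + 16)*195) = 364*(-1/376) + (1/195)/38 = -91/94 + (1/38)*(1/195) = -91/94 + 1/7410 = -168554/174135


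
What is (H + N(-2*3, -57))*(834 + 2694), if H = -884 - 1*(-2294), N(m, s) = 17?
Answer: 5034456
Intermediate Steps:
H = 1410 (H = -884 + 2294 = 1410)
(H + N(-2*3, -57))*(834 + 2694) = (1410 + 17)*(834 + 2694) = 1427*3528 = 5034456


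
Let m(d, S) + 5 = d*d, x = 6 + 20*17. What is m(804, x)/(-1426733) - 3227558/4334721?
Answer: -7406874844345/6184489496493 ≈ -1.1977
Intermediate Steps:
x = 346 (x = 6 + 340 = 346)
m(d, S) = -5 + d**2 (m(d, S) = -5 + d*d = -5 + d**2)
m(804, x)/(-1426733) - 3227558/4334721 = (-5 + 804**2)/(-1426733) - 3227558/4334721 = (-5 + 646416)*(-1/1426733) - 3227558*1/4334721 = 646411*(-1/1426733) - 3227558/4334721 = -646411/1426733 - 3227558/4334721 = -7406874844345/6184489496493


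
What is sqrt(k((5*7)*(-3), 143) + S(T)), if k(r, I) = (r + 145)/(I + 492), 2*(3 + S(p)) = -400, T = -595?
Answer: 11*I*sqrt(27051)/127 ≈ 14.246*I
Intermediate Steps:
S(p) = -203 (S(p) = -3 + (1/2)*(-400) = -3 - 200 = -203)
k(r, I) = (145 + r)/(492 + I)
sqrt(k((5*7)*(-3), 143) + S(T)) = sqrt((145 + (5*7)*(-3))/(492 + 143) - 203) = sqrt((145 + 35*(-3))/635 - 203) = sqrt((145 - 105)/635 - 203) = sqrt((1/635)*40 - 203) = sqrt(8/127 - 203) = sqrt(-25773/127) = 11*I*sqrt(27051)/127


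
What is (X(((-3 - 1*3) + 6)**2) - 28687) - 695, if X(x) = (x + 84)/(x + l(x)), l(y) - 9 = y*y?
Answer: -88118/3 ≈ -29373.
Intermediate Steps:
l(y) = 9 + y**2 (l(y) = 9 + y*y = 9 + y**2)
X(x) = (84 + x)/(9 + x + x**2) (X(x) = (x + 84)/(x + (9 + x**2)) = (84 + x)/(9 + x + x**2))
(X(((-3 - 1*3) + 6)**2) - 28687) - 695 = ((84 + ((-3 - 1*3) + 6)**2)/(9 + ((-3 - 1*3) + 6)**2 + (((-3 - 1*3) + 6)**2)**2) - 28687) - 695 = ((84 + ((-3 - 3) + 6)**2)/(9 + ((-3 - 3) + 6)**2 + (((-3 - 3) + 6)**2)**2) - 28687) - 695 = ((84 + (-6 + 6)**2)/(9 + (-6 + 6)**2 + ((-6 + 6)**2)**2) - 28687) - 695 = ((84 + 0**2)/(9 + 0**2 + (0**2)**2) - 28687) - 695 = ((84 + 0)/(9 + 0 + 0**2) - 28687) - 695 = (84/(9 + 0 + 0) - 28687) - 695 = (84/9 - 28687) - 695 = ((1/9)*84 - 28687) - 695 = (28/3 - 28687) - 695 = -86033/3 - 695 = -88118/3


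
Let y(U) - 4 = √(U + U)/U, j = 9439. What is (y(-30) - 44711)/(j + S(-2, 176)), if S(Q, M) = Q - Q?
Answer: -44707/9439 - I*√15/141585 ≈ -4.7364 - 2.7354e-5*I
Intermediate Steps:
S(Q, M) = 0
y(U) = 4 + √2/√U (y(U) = 4 + √(U + U)/U = 4 + √(2*U)/U = 4 + (√2*√U)/U = 4 + √2/√U)
(y(-30) - 44711)/(j + S(-2, 176)) = ((4 + √2/√(-30)) - 44711)/(9439 + 0) = ((4 + √2*(-I*√30/30)) - 44711)/9439 = ((4 - I*√15/15) - 44711)*(1/9439) = (-44707 - I*√15/15)*(1/9439) = -44707/9439 - I*√15/141585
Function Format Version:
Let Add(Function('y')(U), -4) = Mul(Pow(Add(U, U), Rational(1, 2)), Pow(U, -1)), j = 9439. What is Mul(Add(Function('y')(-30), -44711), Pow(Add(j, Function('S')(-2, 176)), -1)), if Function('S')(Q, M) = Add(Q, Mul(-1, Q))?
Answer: Add(Rational(-44707, 9439), Mul(Rational(-1, 141585), I, Pow(15, Rational(1, 2)))) ≈ Add(-4.7364, Mul(-2.7354e-5, I))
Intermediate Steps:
Function('S')(Q, M) = 0
Function('y')(U) = Add(4, Mul(Pow(2, Rational(1, 2)), Pow(U, Rational(-1, 2)))) (Function('y')(U) = Add(4, Mul(Pow(Add(U, U), Rational(1, 2)), Pow(U, -1))) = Add(4, Mul(Pow(Mul(2, U), Rational(1, 2)), Pow(U, -1))) = Add(4, Mul(Mul(Pow(2, Rational(1, 2)), Pow(U, Rational(1, 2))), Pow(U, -1))) = Add(4, Mul(Pow(2, Rational(1, 2)), Pow(U, Rational(-1, 2)))))
Mul(Add(Function('y')(-30), -44711), Pow(Add(j, Function('S')(-2, 176)), -1)) = Mul(Add(Add(4, Mul(Pow(2, Rational(1, 2)), Pow(-30, Rational(-1, 2)))), -44711), Pow(Add(9439, 0), -1)) = Mul(Add(Add(4, Mul(Pow(2, Rational(1, 2)), Mul(Rational(-1, 30), I, Pow(30, Rational(1, 2))))), -44711), Pow(9439, -1)) = Mul(Add(Add(4, Mul(Rational(-1, 15), I, Pow(15, Rational(1, 2)))), -44711), Rational(1, 9439)) = Mul(Add(-44707, Mul(Rational(-1, 15), I, Pow(15, Rational(1, 2)))), Rational(1, 9439)) = Add(Rational(-44707, 9439), Mul(Rational(-1, 141585), I, Pow(15, Rational(1, 2))))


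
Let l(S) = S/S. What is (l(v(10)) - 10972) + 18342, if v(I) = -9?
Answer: 7371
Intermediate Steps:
l(S) = 1
(l(v(10)) - 10972) + 18342 = (1 - 10972) + 18342 = -10971 + 18342 = 7371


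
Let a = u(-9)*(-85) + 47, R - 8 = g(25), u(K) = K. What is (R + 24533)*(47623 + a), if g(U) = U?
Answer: 1189854210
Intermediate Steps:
R = 33 (R = 8 + 25 = 33)
a = 812 (a = -9*(-85) + 47 = 765 + 47 = 812)
(R + 24533)*(47623 + a) = (33 + 24533)*(47623 + 812) = 24566*48435 = 1189854210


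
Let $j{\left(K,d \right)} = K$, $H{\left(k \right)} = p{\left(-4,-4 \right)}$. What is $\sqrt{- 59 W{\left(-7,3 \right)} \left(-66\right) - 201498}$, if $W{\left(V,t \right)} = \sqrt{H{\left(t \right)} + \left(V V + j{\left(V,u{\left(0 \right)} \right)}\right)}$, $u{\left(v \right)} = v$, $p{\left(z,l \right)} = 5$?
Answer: $\sqrt{-201498 + 3894 \sqrt{47}} \approx 418.09 i$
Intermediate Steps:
$H{\left(k \right)} = 5$
$W{\left(V,t \right)} = \sqrt{5 + V + V^{2}}$ ($W{\left(V,t \right)} = \sqrt{5 + \left(V V + V\right)} = \sqrt{5 + \left(V^{2} + V\right)} = \sqrt{5 + \left(V + V^{2}\right)} = \sqrt{5 + V + V^{2}}$)
$\sqrt{- 59 W{\left(-7,3 \right)} \left(-66\right) - 201498} = \sqrt{- 59 \sqrt{5 - 7 + \left(-7\right)^{2}} \left(-66\right) - 201498} = \sqrt{- 59 \sqrt{5 - 7 + 49} \left(-66\right) - 201498} = \sqrt{- 59 \sqrt{47} \left(-66\right) - 201498} = \sqrt{3894 \sqrt{47} - 201498} = \sqrt{-201498 + 3894 \sqrt{47}}$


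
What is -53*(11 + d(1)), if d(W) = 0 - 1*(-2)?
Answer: -689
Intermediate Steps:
d(W) = 2 (d(W) = 0 + 2 = 2)
-53*(11 + d(1)) = -53*(11 + 2) = -53*13 = -689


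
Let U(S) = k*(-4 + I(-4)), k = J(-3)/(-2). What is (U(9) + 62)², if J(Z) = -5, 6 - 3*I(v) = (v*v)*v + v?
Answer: 116281/9 ≈ 12920.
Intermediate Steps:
I(v) = 2 - v/3 - v³/3 (I(v) = 2 - ((v*v)*v + v)/3 = 2 - (v²*v + v)/3 = 2 - (v³ + v)/3 = 2 - (v + v³)/3 = 2 + (-v/3 - v³/3) = 2 - v/3 - v³/3)
k = 5/2 (k = -5/(-2) = -5*(-½) = 5/2 ≈ 2.5000)
U(S) = 155/3 (U(S) = 5*(-4 + (2 - ⅓*(-4) - ⅓*(-4)³))/2 = 5*(-4 + (2 + 4/3 - ⅓*(-64)))/2 = 5*(-4 + (2 + 4/3 + 64/3))/2 = 5*(-4 + 74/3)/2 = (5/2)*(62/3) = 155/3)
(U(9) + 62)² = (155/3 + 62)² = (341/3)² = 116281/9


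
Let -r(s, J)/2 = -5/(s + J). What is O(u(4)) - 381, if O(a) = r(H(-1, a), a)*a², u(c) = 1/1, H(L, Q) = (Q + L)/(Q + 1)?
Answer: -371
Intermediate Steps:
H(L, Q) = (L + Q)/(1 + Q)
u(c) = 1
r(s, J) = 10/(J + s) (r(s, J) = -2*(-5)/(s + J) = -2*(-5)/(J + s) = -(-10)/(J + s) = 10/(J + s))
O(a) = 10*a²/(a + (-1 + a)/(1 + a)) (O(a) = (10/(a + (-1 + a)/(1 + a)))*a² = 10*a²/(a + (-1 + a)/(1 + a)))
O(u(4)) - 381 = 10*1²*(1 + 1)/(-1 + 1 + 1*(1 + 1)) - 381 = 10*1*2/(-1 + 1 + 1*2) - 381 = 10*1*2/(-1 + 1 + 2) - 381 = 10*1*2/2 - 381 = 10*1*(½)*2 - 381 = 10 - 381 = -371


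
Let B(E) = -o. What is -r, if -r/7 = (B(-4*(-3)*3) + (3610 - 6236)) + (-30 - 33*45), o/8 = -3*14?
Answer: -26635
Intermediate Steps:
o = -336 (o = 8*(-3*14) = 8*(-42) = -336)
B(E) = 336 (B(E) = -1*(-336) = 336)
r = 26635 (r = -7*((336 + (3610 - 6236)) + (-30 - 33*45)) = -7*((336 - 2626) + (-30 - 1485)) = -7*(-2290 - 1515) = -7*(-3805) = 26635)
-r = -1*26635 = -26635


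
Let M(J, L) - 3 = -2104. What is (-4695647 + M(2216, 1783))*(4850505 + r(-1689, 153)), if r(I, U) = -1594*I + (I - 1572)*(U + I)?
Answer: -58964568545916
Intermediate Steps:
M(J, L) = -2101 (M(J, L) = 3 - 2104 = -2101)
r(I, U) = -1594*I + (-1572 + I)*(I + U)
(-4695647 + M(2216, 1783))*(4850505 + r(-1689, 153)) = (-4695647 - 2101)*(4850505 + ((-1689)² - 3166*(-1689) - 1572*153 - 1689*153)) = -4697748*(4850505 + (2852721 + 5347374 - 240516 - 258417)) = -4697748*(4850505 + 7701162) = -4697748*12551667 = -58964568545916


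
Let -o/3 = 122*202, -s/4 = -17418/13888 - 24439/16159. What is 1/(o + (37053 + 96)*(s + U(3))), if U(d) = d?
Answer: 4007432/1797807522609 ≈ 2.2291e-6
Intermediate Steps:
s = 310433147/28052024 (s = -4*(-17418/13888 - 24439/16159) = -4*(-17418*1/13888 - 24439*1/16159) = -4*(-8709/6944 - 24439/16159) = -4*(-310433147/112208096) = 310433147/28052024 ≈ 11.066)
o = -73932 (o = -366*202 = -3*24644 = -73932)
1/(o + (37053 + 96)*(s + U(3))) = 1/(-73932 + (37053 + 96)*(310433147/28052024 + 3)) = 1/(-73932 + 37149*(394589219/28052024)) = 1/(-73932 + 2094084985233/4007432) = 1/(1797807522609/4007432) = 4007432/1797807522609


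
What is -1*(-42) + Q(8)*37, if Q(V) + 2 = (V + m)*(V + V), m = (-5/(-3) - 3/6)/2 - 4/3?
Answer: 4260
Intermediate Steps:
m = -¾ (m = (-5*(-⅓) - 3*⅙)*(½) - 4*⅓ = (5/3 - ½)*(½) - 4/3 = (7/6)*(½) - 4/3 = 7/12 - 4/3 = -¾ ≈ -0.75000)
Q(V) = -2 + 2*V*(-¾ + V) (Q(V) = -2 + (V - ¾)*(V + V) = -2 + (-¾ + V)*(2*V) = -2 + 2*V*(-¾ + V))
-1*(-42) + Q(8)*37 = -1*(-42) + (-2 + 2*8² - 3/2*8)*37 = 42 + (-2 + 2*64 - 12)*37 = 42 + (-2 + 128 - 12)*37 = 42 + 114*37 = 42 + 4218 = 4260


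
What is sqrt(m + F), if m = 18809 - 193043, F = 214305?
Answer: 19*sqrt(111) ≈ 200.18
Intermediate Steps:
m = -174234
sqrt(m + F) = sqrt(-174234 + 214305) = sqrt(40071) = 19*sqrt(111)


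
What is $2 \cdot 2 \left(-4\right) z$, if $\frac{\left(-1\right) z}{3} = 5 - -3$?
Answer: $384$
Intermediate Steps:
$z = -24$ ($z = - 3 \left(5 - -3\right) = - 3 \left(5 + 3\right) = \left(-3\right) 8 = -24$)
$2 \cdot 2 \left(-4\right) z = 2 \cdot 2 \left(-4\right) \left(-24\right) = 4 \left(-4\right) \left(-24\right) = \left(-16\right) \left(-24\right) = 384$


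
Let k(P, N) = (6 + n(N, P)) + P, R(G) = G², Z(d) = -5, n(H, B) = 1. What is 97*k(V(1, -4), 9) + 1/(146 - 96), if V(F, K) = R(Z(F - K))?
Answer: 155201/50 ≈ 3104.0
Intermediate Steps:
V(F, K) = 25 (V(F, K) = (-5)² = 25)
k(P, N) = 7 + P (k(P, N) = (6 + 1) + P = 7 + P)
97*k(V(1, -4), 9) + 1/(146 - 96) = 97*(7 + 25) + 1/(146 - 96) = 97*32 + 1/50 = 3104 + 1/50 = 155201/50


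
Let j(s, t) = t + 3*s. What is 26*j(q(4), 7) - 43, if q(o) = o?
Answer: 451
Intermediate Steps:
26*j(q(4), 7) - 43 = 26*(7 + 3*4) - 43 = 26*(7 + 12) - 43 = 26*19 - 43 = 494 - 43 = 451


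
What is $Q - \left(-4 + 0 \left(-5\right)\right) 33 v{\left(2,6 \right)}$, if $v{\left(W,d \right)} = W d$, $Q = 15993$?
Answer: $17577$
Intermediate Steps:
$Q - \left(-4 + 0 \left(-5\right)\right) 33 v{\left(2,6 \right)} = 15993 - \left(-4 + 0 \left(-5\right)\right) 33 \cdot 2 \cdot 6 = 15993 - \left(-4 + 0\right) 33 \cdot 12 = 15993 - \left(-4\right) 33 \cdot 12 = 15993 - \left(-132\right) 12 = 15993 - -1584 = 15993 + 1584 = 17577$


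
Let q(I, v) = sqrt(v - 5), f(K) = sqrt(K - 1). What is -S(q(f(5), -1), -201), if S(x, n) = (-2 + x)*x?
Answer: 6 + 2*I*sqrt(6) ≈ 6.0 + 4.899*I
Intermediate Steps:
f(K) = sqrt(-1 + K)
q(I, v) = sqrt(-5 + v)
S(x, n) = x*(-2 + x)
-S(q(f(5), -1), -201) = -sqrt(-5 - 1)*(-2 + sqrt(-5 - 1)) = -sqrt(-6)*(-2 + sqrt(-6)) = -I*sqrt(6)*(-2 + I*sqrt(6))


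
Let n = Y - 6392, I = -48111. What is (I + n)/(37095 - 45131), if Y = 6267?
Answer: 12059/2009 ≈ 6.0025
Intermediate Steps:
n = -125 (n = 6267 - 6392 = -125)
(I + n)/(37095 - 45131) = (-48111 - 125)/(37095 - 45131) = -48236/(-8036) = -48236*(-1/8036) = 12059/2009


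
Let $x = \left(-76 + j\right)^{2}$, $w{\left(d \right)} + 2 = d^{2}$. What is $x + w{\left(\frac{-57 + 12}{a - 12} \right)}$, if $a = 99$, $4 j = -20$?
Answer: $\frac{5516344}{841} \approx 6559.3$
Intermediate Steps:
$j = -5$ ($j = \frac{1}{4} \left(-20\right) = -5$)
$w{\left(d \right)} = -2 + d^{2}$
$x = 6561$ ($x = \left(-76 - 5\right)^{2} = \left(-81\right)^{2} = 6561$)
$x + w{\left(\frac{-57 + 12}{a - 12} \right)} = 6561 - \left(2 - \left(\frac{-57 + 12}{99 - 12}\right)^{2}\right) = 6561 - \left(2 - \left(- \frac{45}{87}\right)^{2}\right) = 6561 - \left(2 - \left(\left(-45\right) \frac{1}{87}\right)^{2}\right) = 6561 - \left(2 - \left(- \frac{15}{29}\right)^{2}\right) = 6561 + \left(-2 + \frac{225}{841}\right) = 6561 - \frac{1457}{841} = \frac{5516344}{841}$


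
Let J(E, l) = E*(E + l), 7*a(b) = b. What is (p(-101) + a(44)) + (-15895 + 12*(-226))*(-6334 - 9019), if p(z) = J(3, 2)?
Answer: 1999713046/7 ≈ 2.8567e+8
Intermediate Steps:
a(b) = b/7
p(z) = 15 (p(z) = 3*(3 + 2) = 3*5 = 15)
(p(-101) + a(44)) + (-15895 + 12*(-226))*(-6334 - 9019) = (15 + (⅐)*44) + (-15895 + 12*(-226))*(-6334 - 9019) = (15 + 44/7) + (-15895 - 2712)*(-15353) = 149/7 - 18607*(-15353) = 149/7 + 285673271 = 1999713046/7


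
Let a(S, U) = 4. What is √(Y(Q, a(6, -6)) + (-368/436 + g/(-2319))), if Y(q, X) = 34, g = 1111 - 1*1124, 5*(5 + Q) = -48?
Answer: 7*√43240776657/252771 ≈ 5.7586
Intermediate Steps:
Q = -73/5 (Q = -5 + (⅕)*(-48) = -5 - 48/5 = -73/5 ≈ -14.600)
g = -13 (g = 1111 - 1124 = -13)
√(Y(Q, a(6, -6)) + (-368/436 + g/(-2319))) = √(34 + (-368/436 - 13/(-2319))) = √(34 + (-368*1/436 - 13*(-1/2319))) = √(34 + (-92/109 + 13/2319)) = √(34 - 211931/252771) = √(8382283/252771) = 7*√43240776657/252771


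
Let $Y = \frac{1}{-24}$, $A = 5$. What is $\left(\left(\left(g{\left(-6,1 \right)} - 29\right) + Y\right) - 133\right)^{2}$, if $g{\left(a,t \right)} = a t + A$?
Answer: $\frac{15311569}{576} \approx 26583.0$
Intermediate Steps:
$Y = - \frac{1}{24} \approx -0.041667$
$g{\left(a,t \right)} = 5 + a t$ ($g{\left(a,t \right)} = a t + 5 = 5 + a t$)
$\left(\left(\left(g{\left(-6,1 \right)} - 29\right) + Y\right) - 133\right)^{2} = \left(\left(\left(\left(5 - 6\right) - 29\right) - \frac{1}{24}\right) - 133\right)^{2} = \left(\left(\left(-1 - 29\right) - \frac{1}{24}\right) - 133\right)^{2} = \left(\left(-30 - \frac{1}{24}\right) - 133\right)^{2} = \left(- \frac{721}{24} - 133\right)^{2} = \left(- \frac{3913}{24}\right)^{2} = \frac{15311569}{576}$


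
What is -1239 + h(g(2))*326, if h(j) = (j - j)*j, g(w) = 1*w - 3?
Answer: -1239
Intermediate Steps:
g(w) = -3 + w (g(w) = w - 3 = -3 + w)
h(j) = 0 (h(j) = 0*j = 0)
-1239 + h(g(2))*326 = -1239 + 0*326 = -1239 + 0 = -1239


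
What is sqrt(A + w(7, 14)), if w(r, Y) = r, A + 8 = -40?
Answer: I*sqrt(41) ≈ 6.4031*I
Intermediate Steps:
A = -48 (A = -8 - 40 = -48)
sqrt(A + w(7, 14)) = sqrt(-48 + 7) = sqrt(-41) = I*sqrt(41)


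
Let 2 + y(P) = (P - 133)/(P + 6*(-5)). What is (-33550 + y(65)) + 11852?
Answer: -759568/35 ≈ -21702.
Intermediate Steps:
y(P) = -2 + (-133 + P)/(-30 + P) (y(P) = -2 + (P - 133)/(P + 6*(-5)) = -2 + (-133 + P)/(P - 30) = -2 + (-133 + P)/(-30 + P))
(-33550 + y(65)) + 11852 = (-33550 + (-73 - 1*65)/(-30 + 65)) + 11852 = (-33550 + (-73 - 65)/35) + 11852 = (-33550 + (1/35)*(-138)) + 11852 = (-33550 - 138/35) + 11852 = -1174388/35 + 11852 = -759568/35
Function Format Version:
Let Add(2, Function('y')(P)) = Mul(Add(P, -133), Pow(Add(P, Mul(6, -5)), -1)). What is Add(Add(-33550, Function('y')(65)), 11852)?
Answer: Rational(-759568, 35) ≈ -21702.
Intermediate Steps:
Function('y')(P) = Add(-2, Mul(Pow(Add(-30, P), -1), Add(-133, P))) (Function('y')(P) = Add(-2, Mul(Add(P, -133), Pow(Add(P, Mul(6, -5)), -1))) = Add(-2, Mul(Add(-133, P), Pow(Add(P, -30), -1))) = Add(-2, Mul(Add(-133, P), Pow(Add(-30, P), -1))) = Add(-2, Mul(Pow(Add(-30, P), -1), Add(-133, P))))
Add(Add(-33550, Function('y')(65)), 11852) = Add(Add(-33550, Mul(Pow(Add(-30, 65), -1), Add(-73, Mul(-1, 65)))), 11852) = Add(Add(-33550, Mul(Pow(35, -1), Add(-73, -65))), 11852) = Add(Add(-33550, Mul(Rational(1, 35), -138)), 11852) = Add(Add(-33550, Rational(-138, 35)), 11852) = Add(Rational(-1174388, 35), 11852) = Rational(-759568, 35)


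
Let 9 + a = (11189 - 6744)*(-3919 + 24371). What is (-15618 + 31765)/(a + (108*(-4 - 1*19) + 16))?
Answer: 16147/90906663 ≈ 0.00017762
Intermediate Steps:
a = 90909131 (a = -9 + (11189 - 6744)*(-3919 + 24371) = -9 + 4445*20452 = -9 + 90909140 = 90909131)
(-15618 + 31765)/(a + (108*(-4 - 1*19) + 16)) = (-15618 + 31765)/(90909131 + (108*(-4 - 1*19) + 16)) = 16147/(90909131 + (108*(-4 - 19) + 16)) = 16147/(90909131 + (108*(-23) + 16)) = 16147/(90909131 + (-2484 + 16)) = 16147/(90909131 - 2468) = 16147/90906663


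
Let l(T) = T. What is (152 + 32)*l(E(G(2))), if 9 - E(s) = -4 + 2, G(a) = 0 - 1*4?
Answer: 2024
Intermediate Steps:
G(a) = -4 (G(a) = 0 - 4 = -4)
E(s) = 11 (E(s) = 9 - (-4 + 2) = 9 - 1*(-2) = 9 + 2 = 11)
(152 + 32)*l(E(G(2))) = (152 + 32)*11 = 184*11 = 2024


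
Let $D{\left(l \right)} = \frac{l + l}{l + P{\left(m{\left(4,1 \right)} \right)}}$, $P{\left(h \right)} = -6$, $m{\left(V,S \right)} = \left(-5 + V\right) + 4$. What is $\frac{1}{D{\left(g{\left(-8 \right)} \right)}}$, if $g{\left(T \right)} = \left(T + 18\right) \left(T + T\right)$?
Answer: $\frac{83}{160} \approx 0.51875$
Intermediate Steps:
$m{\left(V,S \right)} = -1 + V$
$g{\left(T \right)} = 2 T \left(18 + T\right)$ ($g{\left(T \right)} = \left(18 + T\right) 2 T = 2 T \left(18 + T\right)$)
$D{\left(l \right)} = \frac{2 l}{-6 + l}$ ($D{\left(l \right)} = \frac{l + l}{l - 6} = \frac{2 l}{-6 + l}$)
$\frac{1}{D{\left(g{\left(-8 \right)} \right)}} = \frac{1}{2 \cdot 2 \left(-8\right) \left(18 - 8\right) \frac{1}{-6 + 2 \left(-8\right) \left(18 - 8\right)}} = \frac{1}{2 \cdot 2 \left(-8\right) 10 \frac{1}{-6 + 2 \left(-8\right) 10}} = \frac{1}{2 \left(-160\right) \frac{1}{-6 - 160}} = \frac{1}{2 \left(-160\right) \frac{1}{-166}} = \frac{1}{2 \left(-160\right) \left(- \frac{1}{166}\right)} = \frac{1}{\frac{160}{83}} = \frac{83}{160}$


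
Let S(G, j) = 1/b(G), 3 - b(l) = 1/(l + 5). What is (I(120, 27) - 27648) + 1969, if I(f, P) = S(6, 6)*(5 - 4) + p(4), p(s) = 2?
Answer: -821653/32 ≈ -25677.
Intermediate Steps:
b(l) = 3 - 1/(5 + l) (b(l) = 3 - 1/(l + 5) = 3 - 1/(5 + l))
S(G, j) = (5 + G)/(14 + 3*G) (S(G, j) = 1/((14 + 3*G)/(5 + G)) = (5 + G)/(14 + 3*G))
I(f, P) = 75/32 (I(f, P) = ((5 + 6)/(14 + 3*6))*(5 - 4) + 2 = (11/(14 + 18))*1 + 2 = (11/32)*1 + 2 = 11/32 + 2 = 75/32)
(I(120, 27) - 27648) + 1969 = (75/32 - 27648) + 1969 = -884661/32 + 1969 = -821653/32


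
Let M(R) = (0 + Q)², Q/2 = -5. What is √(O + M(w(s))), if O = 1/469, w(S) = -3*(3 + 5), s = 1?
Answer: √21996569/469 ≈ 10.000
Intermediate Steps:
w(S) = -24 (w(S) = -3*8 = -24)
Q = -10 (Q = 2*(-5) = -10)
O = 1/469 ≈ 0.0021322
M(R) = 100 (M(R) = (0 - 10)² = (-10)² = 100)
√(O + M(w(s))) = √(1/469 + 100) = √(46901/469) = √21996569/469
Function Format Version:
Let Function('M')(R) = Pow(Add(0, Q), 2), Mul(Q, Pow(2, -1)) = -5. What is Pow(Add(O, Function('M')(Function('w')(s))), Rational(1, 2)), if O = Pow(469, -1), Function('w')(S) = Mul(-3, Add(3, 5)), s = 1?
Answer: Mul(Rational(1, 469), Pow(21996569, Rational(1, 2))) ≈ 10.000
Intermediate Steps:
Function('w')(S) = -24 (Function('w')(S) = Mul(-3, 8) = -24)
Q = -10 (Q = Mul(2, -5) = -10)
O = Rational(1, 469) ≈ 0.0021322
Function('M')(R) = 100 (Function('M')(R) = Pow(Add(0, -10), 2) = Pow(-10, 2) = 100)
Pow(Add(O, Function('M')(Function('w')(s))), Rational(1, 2)) = Pow(Add(Rational(1, 469), 100), Rational(1, 2)) = Pow(Rational(46901, 469), Rational(1, 2)) = Mul(Rational(1, 469), Pow(21996569, Rational(1, 2)))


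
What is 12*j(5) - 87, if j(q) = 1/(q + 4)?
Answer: -257/3 ≈ -85.667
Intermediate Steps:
j(q) = 1/(4 + q)
12*j(5) - 87 = 12/(4 + 5) - 87 = 12/9 - 87 = 12*(⅑) - 87 = 4/3 - 87 = -257/3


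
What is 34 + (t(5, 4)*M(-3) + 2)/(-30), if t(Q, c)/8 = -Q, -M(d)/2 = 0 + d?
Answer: 629/15 ≈ 41.933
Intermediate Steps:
M(d) = -2*d (M(d) = -2*(0 + d) = -2*d)
t(Q, c) = -8*Q (t(Q, c) = 8*(-Q) = -8*Q)
34 + (t(5, 4)*M(-3) + 2)/(-30) = 34 + ((-8*5)*(-2*(-3)) + 2)/(-30) = 34 + (-40*6 + 2)*(-1/30) = 34 + (-240 + 2)*(-1/30) = 34 - 238*(-1/30) = 34 + 119/15 = 629/15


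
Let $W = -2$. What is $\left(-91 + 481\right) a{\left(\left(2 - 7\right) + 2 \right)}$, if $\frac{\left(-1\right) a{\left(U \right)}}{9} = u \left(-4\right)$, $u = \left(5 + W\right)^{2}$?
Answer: $126360$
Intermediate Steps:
$u = 9$ ($u = \left(5 - 2\right)^{2} = 3^{2} = 9$)
$a{\left(U \right)} = 324$ ($a{\left(U \right)} = - 9 \cdot 9 \left(-4\right) = \left(-9\right) \left(-36\right) = 324$)
$\left(-91 + 481\right) a{\left(\left(2 - 7\right) + 2 \right)} = \left(-91 + 481\right) 324 = 390 \cdot 324 = 126360$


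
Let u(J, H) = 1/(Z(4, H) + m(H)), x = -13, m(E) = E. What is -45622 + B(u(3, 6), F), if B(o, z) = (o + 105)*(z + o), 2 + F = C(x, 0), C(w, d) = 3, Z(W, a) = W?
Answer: -4550639/100 ≈ -45506.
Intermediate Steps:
u(J, H) = 1/(4 + H)
F = 1 (F = -2 + 3 = 1)
B(o, z) = (105 + o)*(o + z)
-45622 + B(u(3, 6), F) = -45622 + ((1/(4 + 6))**2 + 105/(4 + 6) + 105*1 + 1/(4 + 6)) = -45622 + ((1/10)**2 + 105/10 + 105 + 1/10) = -45622 + ((1/10)**2 + 105*(1/10) + 105 + (1/10)*1) = -45622 + (1/100 + 21/2 + 105 + 1/10) = -45622 + 11561/100 = -4550639/100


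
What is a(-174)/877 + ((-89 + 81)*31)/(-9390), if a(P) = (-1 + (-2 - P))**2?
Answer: 137395243/4117515 ≈ 33.368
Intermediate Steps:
a(P) = (-3 - P)**2
a(-174)/877 + ((-89 + 81)*31)/(-9390) = (3 - 174)**2/877 + ((-89 + 81)*31)/(-9390) = (-171)**2*(1/877) - 8*31*(-1/9390) = 29241*(1/877) - 248*(-1/9390) = 29241/877 + 124/4695 = 137395243/4117515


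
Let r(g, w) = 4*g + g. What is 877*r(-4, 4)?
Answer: -17540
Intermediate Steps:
r(g, w) = 5*g
877*r(-4, 4) = 877*(5*(-4)) = 877*(-20) = -17540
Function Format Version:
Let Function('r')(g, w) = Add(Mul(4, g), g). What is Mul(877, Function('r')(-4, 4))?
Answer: -17540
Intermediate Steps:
Function('r')(g, w) = Mul(5, g)
Mul(877, Function('r')(-4, 4)) = Mul(877, Mul(5, -4)) = Mul(877, -20) = -17540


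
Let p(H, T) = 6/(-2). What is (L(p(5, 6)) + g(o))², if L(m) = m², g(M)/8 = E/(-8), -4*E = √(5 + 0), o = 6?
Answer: (36 + √5)²/16 ≈ 91.375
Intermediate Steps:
p(H, T) = -3 (p(H, T) = 6*(-½) = -3)
E = -√5/4 (E = -√(5 + 0)/4 = -√5/4 ≈ -0.55902)
g(M) = √5/4 (g(M) = 8*(-√5/4/(-8)) = 8*(-√5/4*(-⅛)) = 8*(√5/32) = √5/4)
(L(p(5, 6)) + g(o))² = ((-3)² + √5/4)² = (9 + √5/4)²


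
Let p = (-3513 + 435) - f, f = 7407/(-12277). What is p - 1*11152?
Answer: -174694303/12277 ≈ -14229.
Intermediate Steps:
f = -7407/12277 (f = 7407*(-1/12277) = -7407/12277 ≈ -0.60332)
p = -37781199/12277 (p = (-3513 + 435) - 1*(-7407/12277) = -3078 + 7407/12277 = -37781199/12277 ≈ -3077.4)
p - 1*11152 = -37781199/12277 - 1*11152 = -37781199/12277 - 11152 = -174694303/12277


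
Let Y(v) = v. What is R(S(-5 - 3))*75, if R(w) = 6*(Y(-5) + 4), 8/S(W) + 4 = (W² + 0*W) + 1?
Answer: -450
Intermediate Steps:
S(W) = 8/(-3 + W²) (S(W) = 8/(-4 + ((W² + 0*W) + 1)) = 8/(-4 + ((W² + 0) + 1)) = 8/(-4 + (W² + 1)) = 8/(-4 + (1 + W²)) = 8/(-3 + W²))
R(w) = -6 (R(w) = 6*(-5 + 4) = 6*(-1) = -6)
R(S(-5 - 3))*75 = -6*75 = -450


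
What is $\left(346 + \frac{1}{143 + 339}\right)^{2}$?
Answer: $\frac{27813233529}{232324} \approx 1.1972 \cdot 10^{5}$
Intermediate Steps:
$\left(346 + \frac{1}{143 + 339}\right)^{2} = \left(346 + \frac{1}{482}\right)^{2} = \left(\frac{166773}{482}\right)^{2} = \frac{27813233529}{232324}$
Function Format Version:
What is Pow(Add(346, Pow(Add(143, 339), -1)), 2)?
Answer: Rational(27813233529, 232324) ≈ 1.1972e+5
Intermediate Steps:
Pow(Add(346, Pow(Add(143, 339), -1)), 2) = Pow(Add(346, Pow(482, -1)), 2) = Pow(Add(346, Rational(1, 482)), 2) = Pow(Rational(166773, 482), 2) = Rational(27813233529, 232324)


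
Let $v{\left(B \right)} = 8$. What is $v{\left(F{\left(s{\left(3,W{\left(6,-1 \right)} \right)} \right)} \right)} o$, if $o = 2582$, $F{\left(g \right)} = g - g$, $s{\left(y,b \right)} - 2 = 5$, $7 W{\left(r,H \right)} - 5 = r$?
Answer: $20656$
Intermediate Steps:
$W{\left(r,H \right)} = \frac{5}{7} + \frac{r}{7}$
$s{\left(y,b \right)} = 7$ ($s{\left(y,b \right)} = 2 + 5 = 7$)
$F{\left(g \right)} = 0$
$v{\left(F{\left(s{\left(3,W{\left(6,-1 \right)} \right)} \right)} \right)} o = 8 \cdot 2582 = 20656$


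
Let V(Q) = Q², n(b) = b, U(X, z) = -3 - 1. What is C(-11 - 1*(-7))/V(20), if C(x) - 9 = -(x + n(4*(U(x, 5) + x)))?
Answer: 9/80 ≈ 0.11250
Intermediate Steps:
U(X, z) = -4
C(x) = 25 - 5*x (C(x) = 9 - (x + 4*(-4 + x)) = 9 - (x + (-16 + 4*x)) = 9 - (-16 + 5*x) = 9 + (16 - 5*x) = 25 - 5*x)
C(-11 - 1*(-7))/V(20) = (25 - 5*(-11 - 1*(-7)))/(20²) = (25 - 5*(-11 + 7))/400 = (25 - 5*(-4))*(1/400) = (25 + 20)*(1/400) = 45*(1/400) = 9/80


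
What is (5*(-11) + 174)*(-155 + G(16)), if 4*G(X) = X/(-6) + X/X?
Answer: -221935/12 ≈ -18495.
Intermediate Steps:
G(X) = 1/4 - X/24 (G(X) = (X/(-6) + X/X)/4 = (X*(-1/6) + 1)/4 = (-X/6 + 1)/4 = (1 - X/6)/4 = 1/4 - X/24)
(5*(-11) + 174)*(-155 + G(16)) = (5*(-11) + 174)*(-155 + (1/4 - 1/24*16)) = (-55 + 174)*(-155 + (1/4 - 2/3)) = 119*(-155 - 5/12) = 119*(-1865/12) = -221935/12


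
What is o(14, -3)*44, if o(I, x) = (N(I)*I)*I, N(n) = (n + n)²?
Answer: 6761216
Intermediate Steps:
N(n) = 4*n² (N(n) = (2*n)² = 4*n²)
o(I, x) = 4*I⁴ (o(I, x) = ((4*I²)*I)*I = (4*I³)*I = 4*I⁴)
o(14, -3)*44 = (4*14⁴)*44 = (4*38416)*44 = 153664*44 = 6761216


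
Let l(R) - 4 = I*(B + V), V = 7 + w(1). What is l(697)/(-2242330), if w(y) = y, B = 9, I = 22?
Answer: -189/1121165 ≈ -0.00016857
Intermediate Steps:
V = 8 (V = 7 + 1 = 8)
l(R) = 378 (l(R) = 4 + 22*(9 + 8) = 4 + 22*17 = 4 + 374 = 378)
l(697)/(-2242330) = 378/(-2242330) = 378*(-1/2242330) = -189/1121165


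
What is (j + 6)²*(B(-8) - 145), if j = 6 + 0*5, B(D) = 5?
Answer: -20160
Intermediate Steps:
j = 6 (j = 6 + 0 = 6)
(j + 6)²*(B(-8) - 145) = (6 + 6)²*(5 - 145) = 12²*(-140) = 144*(-140) = -20160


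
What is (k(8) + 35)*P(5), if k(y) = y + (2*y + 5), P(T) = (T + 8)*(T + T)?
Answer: 8320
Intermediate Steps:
P(T) = 2*T*(8 + T) (P(T) = (8 + T)*(2*T) = 2*T*(8 + T))
k(y) = 5 + 3*y (k(y) = y + (5 + 2*y) = 5 + 3*y)
(k(8) + 35)*P(5) = ((5 + 3*8) + 35)*(2*5*(8 + 5)) = ((5 + 24) + 35)*(2*5*13) = (29 + 35)*130 = 64*130 = 8320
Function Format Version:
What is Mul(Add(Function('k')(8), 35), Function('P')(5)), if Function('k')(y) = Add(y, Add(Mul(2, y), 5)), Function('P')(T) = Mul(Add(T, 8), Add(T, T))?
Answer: 8320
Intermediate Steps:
Function('P')(T) = Mul(2, T, Add(8, T)) (Function('P')(T) = Mul(Add(8, T), Mul(2, T)) = Mul(2, T, Add(8, T)))
Function('k')(y) = Add(5, Mul(3, y)) (Function('k')(y) = Add(y, Add(5, Mul(2, y))) = Add(5, Mul(3, y)))
Mul(Add(Function('k')(8), 35), Function('P')(5)) = Mul(Add(Add(5, Mul(3, 8)), 35), Mul(2, 5, Add(8, 5))) = Mul(Add(Add(5, 24), 35), Mul(2, 5, 13)) = Mul(Add(29, 35), 130) = Mul(64, 130) = 8320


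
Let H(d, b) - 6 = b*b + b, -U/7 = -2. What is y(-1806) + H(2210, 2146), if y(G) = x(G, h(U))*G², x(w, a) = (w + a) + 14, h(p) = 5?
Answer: -5823936064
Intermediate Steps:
U = 14 (U = -7*(-2) = 14)
H(d, b) = 6 + b + b² (H(d, b) = 6 + (b*b + b) = 6 + (b² + b) = 6 + (b + b²) = 6 + b + b²)
x(w, a) = 14 + a + w (x(w, a) = (a + w) + 14 = 14 + a + w)
y(G) = G²*(19 + G) (y(G) = (14 + 5 + G)*G² = (19 + G)*G² = G²*(19 + G))
y(-1806) + H(2210, 2146) = (-1806)²*(19 - 1806) + (6 + 2146 + 2146²) = 3261636*(-1787) + (6 + 2146 + 4605316) = -5828543532 + 4607468 = -5823936064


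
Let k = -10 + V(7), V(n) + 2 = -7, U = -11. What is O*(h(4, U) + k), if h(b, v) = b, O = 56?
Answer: -840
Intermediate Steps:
V(n) = -9 (V(n) = -2 - 7 = -9)
k = -19 (k = -10 - 9 = -19)
O*(h(4, U) + k) = 56*(4 - 19) = 56*(-15) = -840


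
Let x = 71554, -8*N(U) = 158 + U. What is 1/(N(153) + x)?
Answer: 8/572121 ≈ 1.3983e-5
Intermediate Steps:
N(U) = -79/4 - U/8 (N(U) = -(158 + U)/8 = -79/4 - U/8)
1/(N(153) + x) = 1/((-79/4 - 1/8*153) + 71554) = 1/((-79/4 - 153/8) + 71554) = 1/(-311/8 + 71554) = 1/(572121/8) = 8/572121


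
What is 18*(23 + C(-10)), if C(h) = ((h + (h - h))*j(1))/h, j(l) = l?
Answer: 432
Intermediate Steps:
C(h) = 1 (C(h) = ((h + (h - h))*1)/h = ((h + 0)*1)/h = (h*1)/h = h/h = 1)
18*(23 + C(-10)) = 18*(23 + 1) = 18*24 = 432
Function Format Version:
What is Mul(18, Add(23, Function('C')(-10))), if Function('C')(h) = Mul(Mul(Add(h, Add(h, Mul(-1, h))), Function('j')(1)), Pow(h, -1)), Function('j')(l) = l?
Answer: 432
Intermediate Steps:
Function('C')(h) = 1 (Function('C')(h) = Mul(Mul(Add(h, Add(h, Mul(-1, h))), 1), Pow(h, -1)) = Mul(Mul(Add(h, 0), 1), Pow(h, -1)) = Mul(Mul(h, 1), Pow(h, -1)) = Mul(h, Pow(h, -1)) = 1)
Mul(18, Add(23, Function('C')(-10))) = Mul(18, Add(23, 1)) = Mul(18, 24) = 432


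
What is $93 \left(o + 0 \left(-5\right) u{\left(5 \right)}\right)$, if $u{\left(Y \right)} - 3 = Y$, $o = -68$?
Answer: $-6324$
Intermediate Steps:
$u{\left(Y \right)} = 3 + Y$
$93 \left(o + 0 \left(-5\right) u{\left(5 \right)}\right) = 93 \left(-68 + 0 \left(-5\right) \left(3 + 5\right)\right) = 93 \left(-68 + 0 \cdot 8\right) = 93 \left(-68 + 0\right) = 93 \left(-68\right) = -6324$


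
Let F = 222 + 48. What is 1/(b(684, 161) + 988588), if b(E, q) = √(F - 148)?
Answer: 494294/488653116811 - √122/977306233622 ≈ 1.0115e-6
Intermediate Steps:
F = 270
b(E, q) = √122 (b(E, q) = √(270 - 148) = √122)
1/(b(684, 161) + 988588) = 1/(√122 + 988588) = 1/(988588 + √122)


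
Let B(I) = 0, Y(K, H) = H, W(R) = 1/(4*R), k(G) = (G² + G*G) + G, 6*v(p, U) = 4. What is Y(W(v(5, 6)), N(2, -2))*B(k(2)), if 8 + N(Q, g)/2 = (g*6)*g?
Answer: 0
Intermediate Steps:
v(p, U) = ⅔ (v(p, U) = (⅙)*4 = ⅔)
N(Q, g) = -16 + 12*g² (N(Q, g) = -16 + 2*((g*6)*g) = -16 + 2*((6*g)*g) = -16 + 2*(6*g²) = -16 + 12*g²)
k(G) = G + 2*G² (k(G) = (G² + G²) + G = 2*G² + G = G + 2*G²)
W(R) = 1/(4*R) (W(R) = 1*(1/(4*R)) = 1/(4*R))
Y(W(v(5, 6)), N(2, -2))*B(k(2)) = (-16 + 12*(-2)²)*0 = (-16 + 12*4)*0 = (-16 + 48)*0 = 32*0 = 0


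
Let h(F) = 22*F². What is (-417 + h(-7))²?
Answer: 436921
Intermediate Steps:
(-417 + h(-7))² = (-417 + 22*(-7)²)² = (-417 + 22*49)² = (-417 + 1078)² = 661² = 436921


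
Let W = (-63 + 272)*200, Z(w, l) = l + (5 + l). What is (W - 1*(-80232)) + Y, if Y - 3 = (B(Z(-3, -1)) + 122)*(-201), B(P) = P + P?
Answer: 96307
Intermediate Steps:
Z(w, l) = 5 + 2*l
W = 41800 (W = 209*200 = 41800)
B(P) = 2*P
Y = -25725 (Y = 3 + (2*(5 + 2*(-1)) + 122)*(-201) = 3 + (2*(5 - 2) + 122)*(-201) = 3 + (2*3 + 122)*(-201) = 3 + (6 + 122)*(-201) = 3 + 128*(-201) = 3 - 25728 = -25725)
(W - 1*(-80232)) + Y = (41800 - 1*(-80232)) - 25725 = (41800 + 80232) - 25725 = 122032 - 25725 = 96307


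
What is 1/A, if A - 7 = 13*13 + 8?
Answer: 1/184 ≈ 0.0054348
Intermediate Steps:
A = 184 (A = 7 + (13*13 + 8) = 7 + (169 + 8) = 7 + 177 = 184)
1/A = 1/184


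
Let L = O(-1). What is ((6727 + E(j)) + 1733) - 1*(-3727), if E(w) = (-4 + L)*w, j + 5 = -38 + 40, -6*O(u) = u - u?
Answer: 12199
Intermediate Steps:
O(u) = 0 (O(u) = -(u - u)/6 = -⅙*0 = 0)
j = -3 (j = -5 + (-38 + 40) = -5 + 2 = -3)
L = 0
E(w) = -4*w (E(w) = (-4 + 0)*w = -4*w)
((6727 + E(j)) + 1733) - 1*(-3727) = ((6727 - 4*(-3)) + 1733) - 1*(-3727) = ((6727 + 12) + 1733) + 3727 = (6739 + 1733) + 3727 = 8472 + 3727 = 12199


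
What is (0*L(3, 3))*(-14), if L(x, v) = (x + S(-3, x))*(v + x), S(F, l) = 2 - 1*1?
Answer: 0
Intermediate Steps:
S(F, l) = 1 (S(F, l) = 2 - 1 = 1)
L(x, v) = (1 + x)*(v + x) (L(x, v) = (x + 1)*(v + x) = (1 + x)*(v + x))
(0*L(3, 3))*(-14) = (0*(3 + 3 + 3² + 3*3))*(-14) = (0*(3 + 3 + 9 + 9))*(-14) = (0*24)*(-14) = 0*(-14) = 0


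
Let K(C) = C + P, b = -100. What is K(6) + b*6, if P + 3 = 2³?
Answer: -589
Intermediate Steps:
P = 5 (P = -3 + 2³ = -3 + 8 = 5)
K(C) = 5 + C (K(C) = C + 5 = 5 + C)
K(6) + b*6 = (5 + 6) - 100*6 = 11 - 600 = -589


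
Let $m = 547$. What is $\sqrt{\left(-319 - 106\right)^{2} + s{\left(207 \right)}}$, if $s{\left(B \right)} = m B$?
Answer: $19 \sqrt{814} \approx 542.08$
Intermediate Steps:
$s{\left(B \right)} = 547 B$
$\sqrt{\left(-319 - 106\right)^{2} + s{\left(207 \right)}} = \sqrt{\left(-319 - 106\right)^{2} + 547 \cdot 207} = \sqrt{\left(-425\right)^{2} + 113229} = \sqrt{180625 + 113229} = \sqrt{293854} = 19 \sqrt{814}$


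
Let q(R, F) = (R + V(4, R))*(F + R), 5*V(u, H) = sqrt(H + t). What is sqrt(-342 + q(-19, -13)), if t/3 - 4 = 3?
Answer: sqrt(6650 - 160*sqrt(2))/5 ≈ 16.030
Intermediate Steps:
t = 21 (t = 12 + 3*3 = 12 + 9 = 21)
V(u, H) = sqrt(21 + H)/5 (V(u, H) = sqrt(H + 21)/5 = sqrt(21 + H)/5)
q(R, F) = (F + R)*(R + sqrt(21 + R)/5) (q(R, F) = (R + sqrt(21 + R)/5)*(F + R) = (F + R)*(R + sqrt(21 + R)/5))
sqrt(-342 + q(-19, -13)) = sqrt(-342 + ((-19)**2 - 13*(-19) + (1/5)*(-13)*sqrt(21 - 19) + (1/5)*(-19)*sqrt(21 - 19))) = sqrt(-342 + (361 + 247 + (1/5)*(-13)*sqrt(2) + (1/5)*(-19)*sqrt(2))) = sqrt(-342 + (361 + 247 - 13*sqrt(2)/5 - 19*sqrt(2)/5)) = sqrt(-342 + (608 - 32*sqrt(2)/5)) = sqrt(266 - 32*sqrt(2)/5)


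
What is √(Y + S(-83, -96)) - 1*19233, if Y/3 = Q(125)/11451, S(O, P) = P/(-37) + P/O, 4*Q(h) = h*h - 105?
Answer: -19233 + 2*√163777889062810/11722007 ≈ -19231.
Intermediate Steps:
Q(h) = -105/4 + h²/4 (Q(h) = (h*h - 105)/4 = (h² - 105)/4 = (-105 + h²)/4 = -105/4 + h²/4)
S(O, P) = -P/37 + P/O (S(O, P) = P*(-1/37) + P/O = -P/37 + P/O)
Y = 3880/3817 (Y = 3*((-105/4 + (¼)*125²)/11451) = 3*((-105/4 + (¼)*15625)*(1/11451)) = 3*((-105/4 + 15625/4)*(1/11451)) = 3*(3880*(1/11451)) = 3*(3880/11451) = 3880/3817 ≈ 1.0165)
√(Y + S(-83, -96)) - 1*19233 = √(3880/3817 + (-1/37*(-96) - 96/(-83))) - 1*19233 = √(3880/3817 + (96/37 - 96*(-1/83))) - 19233 = √(3880/3817 + (96/37 + 96/83)) - 19233 = √(3880/3817 + 11520/3071) - 19233 = √(55887320/11722007) - 19233 = 2*√163777889062810/11722007 - 19233 = -19233 + 2*√163777889062810/11722007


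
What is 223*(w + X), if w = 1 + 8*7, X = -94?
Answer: -8251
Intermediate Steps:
w = 57 (w = 1 + 56 = 57)
223*(w + X) = 223*(57 - 94) = 223*(-37) = -8251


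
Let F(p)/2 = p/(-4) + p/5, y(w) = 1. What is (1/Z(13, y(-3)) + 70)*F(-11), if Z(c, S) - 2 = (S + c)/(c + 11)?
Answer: 12001/155 ≈ 77.426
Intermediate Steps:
F(p) = -p/10 (F(p) = 2*(p/(-4) + p/5) = 2*(p*(-1/4) + p*(1/5)) = 2*(-p/4 + p/5) = 2*(-p/20) = -p/10)
Z(c, S) = 2 + (S + c)/(11 + c) (Z(c, S) = 2 + (S + c)/(c + 11) = 2 + (S + c)/(11 + c))
(1/Z(13, y(-3)) + 70)*F(-11) = (1/((22 + 1 + 3*13)/(11 + 13)) + 70)*(-1/10*(-11)) = (1/((22 + 1 + 39)/24) + 70)*(11/10) = (1/((1/24)*62) + 70)*(11/10) = (1/(31/12) + 70)*(11/10) = (12/31 + 70)*(11/10) = (2182/31)*(11/10) = 12001/155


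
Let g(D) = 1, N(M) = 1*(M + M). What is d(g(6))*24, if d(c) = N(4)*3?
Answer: 576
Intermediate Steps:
N(M) = 2*M (N(M) = 1*(2*M) = 2*M)
d(c) = 24 (d(c) = (2*4)*3 = 8*3 = 24)
d(g(6))*24 = 24*24 = 576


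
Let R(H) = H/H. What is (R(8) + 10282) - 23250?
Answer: -12967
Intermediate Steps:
R(H) = 1
(R(8) + 10282) - 23250 = (1 + 10282) - 23250 = 10283 - 23250 = -12967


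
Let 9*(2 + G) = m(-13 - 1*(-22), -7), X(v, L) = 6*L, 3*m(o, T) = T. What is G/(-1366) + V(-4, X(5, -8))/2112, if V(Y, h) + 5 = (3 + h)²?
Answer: 3109603/3245616 ≈ 0.95809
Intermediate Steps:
m(o, T) = T/3
G = -61/27 (G = -2 + ((⅓)*(-7))/9 = -2 + (⅑)*(-7/3) = -2 - 7/27 = -61/27 ≈ -2.2593)
V(Y, h) = -5 + (3 + h)²
G/(-1366) + V(-4, X(5, -8))/2112 = -61/27/(-1366) + (-5 + (3 + 6*(-8))²)/2112 = -61/27*(-1/1366) + (-5 + (3 - 48)²)*(1/2112) = 61/36882 + (-5 + (-45)²)*(1/2112) = 61/36882 + (-5 + 2025)*(1/2112) = 61/36882 + 2020*(1/2112) = 61/36882 + 505/528 = 3109603/3245616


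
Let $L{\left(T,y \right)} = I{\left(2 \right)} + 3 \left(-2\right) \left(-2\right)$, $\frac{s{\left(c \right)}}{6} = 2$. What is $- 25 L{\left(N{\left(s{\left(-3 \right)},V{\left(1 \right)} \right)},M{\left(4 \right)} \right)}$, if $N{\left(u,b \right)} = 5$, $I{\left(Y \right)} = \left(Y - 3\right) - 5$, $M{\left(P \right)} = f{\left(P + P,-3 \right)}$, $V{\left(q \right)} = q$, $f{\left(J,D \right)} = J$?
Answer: $-150$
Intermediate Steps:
$M{\left(P \right)} = 2 P$ ($M{\left(P \right)} = P + P = 2 P$)
$I{\left(Y \right)} = -8 + Y$ ($I{\left(Y \right)} = \left(-3 + Y\right) - 5 = -8 + Y$)
$s{\left(c \right)} = 12$ ($s{\left(c \right)} = 6 \cdot 2 = 12$)
$L{\left(T,y \right)} = 6$ ($L{\left(T,y \right)} = \left(-8 + 2\right) + 3 \left(-2\right) \left(-2\right) = -6 - -12 = -6 + 12 = 6$)
$- 25 L{\left(N{\left(s{\left(-3 \right)},V{\left(1 \right)} \right)},M{\left(4 \right)} \right)} = \left(-25\right) 6 = -150$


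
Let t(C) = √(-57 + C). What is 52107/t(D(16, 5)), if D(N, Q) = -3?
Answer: -17369*I*√15/10 ≈ -6727.0*I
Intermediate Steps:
52107/t(D(16, 5)) = 52107/(√(-57 - 3)) = 52107/(√(-60)) = 52107/((2*I*√15)) = 52107*(-I*√15/30) = -17369*I*√15/10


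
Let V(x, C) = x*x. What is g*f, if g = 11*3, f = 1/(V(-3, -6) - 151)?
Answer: -33/142 ≈ -0.23239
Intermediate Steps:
V(x, C) = x²
f = -1/142 (f = 1/((-3)² - 151) = 1/(9 - 151) = 1/(-142) = -1/142 ≈ -0.0070423)
g = 33
g*f = 33*(-1/142) = -33/142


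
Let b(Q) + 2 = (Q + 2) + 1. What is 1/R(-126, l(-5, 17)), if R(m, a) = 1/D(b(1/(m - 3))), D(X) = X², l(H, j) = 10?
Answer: 16384/16641 ≈ 0.98456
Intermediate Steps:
b(Q) = 1 + Q (b(Q) = -2 + ((Q + 2) + 1) = -2 + ((2 + Q) + 1) = -2 + (3 + Q) = 1 + Q)
R(m, a) = (1 + 1/(-3 + m))⁻² (R(m, a) = 1/((1 + 1/(m - 3))²) = 1/((1 + 1/(-3 + m))²) = (1 + 1/(-3 + m))⁻²)
1/R(-126, l(-5, 17)) = 1/((-3 - 126)²/(-2 - 126)²) = 1/((-129)²/(-128)²) = 1/(16641*(1/16384)) = 1/(16641/16384) = 16384/16641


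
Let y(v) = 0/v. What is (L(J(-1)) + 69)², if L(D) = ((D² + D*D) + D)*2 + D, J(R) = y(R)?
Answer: 4761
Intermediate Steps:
y(v) = 0
J(R) = 0
L(D) = 3*D + 4*D² (L(D) = ((D² + D²) + D)*2 + D = (2*D² + D)*2 + D = (D + 2*D²)*2 + D = (2*D + 4*D²) + D = 3*D + 4*D²)
(L(J(-1)) + 69)² = (0*(3 + 4*0) + 69)² = (0*(3 + 0) + 69)² = (0*3 + 69)² = (0 + 69)² = 69² = 4761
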